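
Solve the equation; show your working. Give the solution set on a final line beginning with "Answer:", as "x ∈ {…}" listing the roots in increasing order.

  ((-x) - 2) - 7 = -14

Step 1. [((-x) - 2) - 7 = -14] add 7: x sits inside (… - 7). So sub: (-x) - 2 = -7.
Step 2. [(-x) - 2 = -7] 2 comes off first (add 2). So sub: -x = -5.
Step 3. [-x = -5] LHS negated; negate both sides ⇒ neg: x = 5.

Answer: x ∈ {5}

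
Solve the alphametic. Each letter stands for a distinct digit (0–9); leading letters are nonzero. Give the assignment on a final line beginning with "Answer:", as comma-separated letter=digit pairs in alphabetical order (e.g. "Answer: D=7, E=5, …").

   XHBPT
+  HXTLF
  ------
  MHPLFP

Step 1. [col 1: T + F ≡ P (mod 10)] several values work for T in column 1 (T + F ≡ P (mod 10), carry-in 0); try T=2. So T=2.
Step 2. [M] the sum has 6 digits but both addends have 5; that extra leading digit M is the final carry, namely 1. So M=1.
Step 3. [col 1: T + F ≡ P (mod 10)] column 1 (T + F ≡ P (mod 10), carry-in 0) doesn't pin P yet; pick P=6 and continue ⇒ P=6.
Step 4. [col 1: T + F ≡ P (mod 10)] column 1: given T=2, P=6, carry-in 0, and digits 1,2,6 already taken and all letters distinct, T+F≡P (mod 10) forces F=4, so F=4.
Step 5. [col 2: P + L ≡ F (mod 10)] in column 2 we have P+L≡F with carry-in 0; given P=6, F=4 and digits 1,2,4,6 already taken and all letters distinct, that pins L to 8, so L=8.
Step 6. [col 3: B + T ≡ L (mod 10)] column 3 reads B+T+carry(1)=L with T=2, L=8; with digits 1,2,4,6,8 already taken and all letters distinct, the only value for B is 5 ⇒ B=5.
Step 7. [col 4: H + X ≡ P (mod 10)] X=9 is one option consistent with column 4 (H + X ≡ P (mod 10), carry-in 0) — take it, so X=9.
Step 8. [col 4: H + X ≡ P (mod 10)] column 4: given X=9, P=6, carry-in 0, and digits 1,2,4,5,6,8,9 already taken and all letters distinct, H+X≡P (mod 10) forces H=7, so H=7.

Answer: B=5, F=4, H=7, L=8, M=1, P=6, T=2, X=9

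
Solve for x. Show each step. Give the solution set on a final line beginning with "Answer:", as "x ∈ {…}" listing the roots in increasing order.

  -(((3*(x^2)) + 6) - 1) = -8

Step 1. [-(((3*(x^2)) + 6) - 1) = -8] flip signs both sides. So neg: ((3*(x^2)) + 6) - 1 = 8.
Step 2. [((3*(x^2)) + 6) - 1 = 8] add 1: x sits inside (… - 1). So sub: (3*(x^2)) + 6 = 9.
Step 3. [(3*(x^2)) + 6 = 9] the outer +6 inverts by subtracting 6 ⇒ sub: 3*(x^2) = 3.
Step 4. [3*(x^2) = 3] divide by the outer 3 ⇒ div: x^2 = 1.
Step 5. [x^2 = 1] √ both sides: 1 ≥ 0 gives two branches ⇒ sqrt: x = 1 or -1.

Answer: x ∈ {-1, 1}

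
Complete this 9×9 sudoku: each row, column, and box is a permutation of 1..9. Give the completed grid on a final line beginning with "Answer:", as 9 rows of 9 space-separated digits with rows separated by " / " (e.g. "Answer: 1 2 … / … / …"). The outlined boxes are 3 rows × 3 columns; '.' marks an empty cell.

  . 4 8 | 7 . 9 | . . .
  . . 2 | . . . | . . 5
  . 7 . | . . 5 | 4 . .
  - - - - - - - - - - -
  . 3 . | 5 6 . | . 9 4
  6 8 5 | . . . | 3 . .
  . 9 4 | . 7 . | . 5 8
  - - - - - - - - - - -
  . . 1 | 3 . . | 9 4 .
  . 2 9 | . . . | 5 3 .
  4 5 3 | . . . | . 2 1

Step 1. [r2c2∈{1,6}] 1 has one home in col 2: r2c2 ⇒ r2c2=1.
Step 2. [r4c6∈{1,2,8}] in row 4, 8 fits only at r4c6. So r4c6=8.
Step 3. [r6c7∈{1,2,6}] in row 6, 6 fits only at r6c7. So r6c7=6.
Step 4. [r9c7∈{7,8}] 8 has one home in box 9: r9c7. So r9c7=8.
Step 5. [r3c9∈{2,3,6,9}] across col 9, 9 lands solely at r3c9 ⇒ r3c9=9.
Step 6. [r1c9∈{2,3,6}] col 9 places 3 nowhere but r1c9, so r1c9=3.
Step 7. [r5c9∈{2,7}] across col 9, 2 lands solely at r5c9 ⇒ r5c9=2.
Step 8. [r6c6∈{1,2,3}] across row 6, 3 lands solely at r6c6 ⇒ r6c6=3.
Step 9. [r9c6∈{6,7}] 7 has one home in row 9: r9c6 ⇒ r9c6=7.
Step 10. [r9c4∈{6,9}] 6 has one home in row 9: r9c4. So r9c4=6.
Step 11. [r4c1∈{1,2,7}] in row 4, 2 fits only at r4c1. So r4c1=2.
Step 12. [r4c7∈{1,7}] 1 has one home in row 4: r4c7. So r4c7=1.
Step 13. [r5c4∈{1,4,9}] col 4 places 9 nowhere but r5c4 ⇒ r5c4=9.
Step 14. [r1c8∈{1,6}] in row 1, 6 fits only at r1c8, so r1c8=6.
Step 15. [r1c5∈{1,2}] across row 1, 1 lands solely at r1c5, so r1c5=1.
Step 16. [r5c6∈{1,4}] row 5 places 1 nowhere but r5c6 ⇒ r5c6=1.
Step 17. [r8c6∈{4}] only 4 remains possible at r8c6. So r8c6=4.
Step 18. [r8c5∈{8}] r8c5 has the single candidate 8, so r8c5=8.
Step 19. [r2c4∈{4,8}] col 4 places 4 nowhere but r2c4, so r2c4=4.
Step 20. [r3c1∈{3}] r3c1's peers cover all but 3. So r3c1=3.
Step 21. [r3c5∈{2}] r3c5 is down to just 2. So r3c5=2.
Step 22. [r2c8∈{7,8}] across row 2, 8 lands solely at r2c8, so r2c8=8.
Step 23. [r8c1∈{7}] r8c1 is down to just 7, so r8c1=7.
Step 24. [r8c9∈{6}] nothing but 6 survives at r8c9, so r8c9=6.
Step 25. [r3c8∈{1}] r3c8 has the single candidate 1, so r3c8=1.
Step 26. [r2c1∈{9}] r2c1 is down to just 9 ⇒ r2c1=9.
Step 27. [r7c1∈{8}] only 8 remains possible at r7c1. So r7c1=8.
Step 28. [r5c5∈{4}] r5c5 has the single candidate 4 ⇒ r5c5=4.
Step 29. [r7c2∈{6}] r7c2's peers cover all but 6. So r7c2=6.
Step 30. [r7c6∈{2}] r7c6's peers cover all but 2, so r7c6=2.
Step 31. [r2c7∈{7}] r2c7 has the single candidate 7. So r2c7=7.
Step 32. [r2c6∈{6}] r2c6's peers cover all but 6, so r2c6=6.
Step 33. [r7c5∈{5}] r7c5's peers cover all but 5 ⇒ r7c5=5.
Step 34. [r5c8∈{7}] r5c8 has the single candidate 7, so r5c8=7.
Step 35. [r9c5∈{9}] only 9 remains possible at r9c5, so r9c5=9.
Step 36. [r3c4∈{8}] r3c4 is down to just 8. So r3c4=8.
Step 37. [r4c3∈{7}] r4c3's peers cover all but 7. So r4c3=7.
Step 38. [r7c9∈{7}] r7c9's peers cover all but 7 ⇒ r7c9=7.
Step 39. [r6c1∈{1}] nothing but 1 survives at r6c1. So r6c1=1.
Step 40. [r1c7∈{2}] r1c7 has the single candidate 2, so r1c7=2.
Step 41. [r2c5∈{3}] nothing but 3 survives at r2c5, so r2c5=3.
Step 42. [r1c1∈{5}] only 5 remains possible at r1c1. So r1c1=5.
Step 43. [r6c4∈{2}] r6c4's peers cover all but 2, so r6c4=2.
Step 44. [r3c3∈{6}] r3c3's peers cover all but 6, so r3c3=6.
Step 45. [r8c4∈{1}] r8c4 is down to just 1 ⇒ r8c4=1.

Answer: 5 4 8 7 1 9 2 6 3 / 9 1 2 4 3 6 7 8 5 / 3 7 6 8 2 5 4 1 9 / 2 3 7 5 6 8 1 9 4 / 6 8 5 9 4 1 3 7 2 / 1 9 4 2 7 3 6 5 8 / 8 6 1 3 5 2 9 4 7 / 7 2 9 1 8 4 5 3 6 / 4 5 3 6 9 7 8 2 1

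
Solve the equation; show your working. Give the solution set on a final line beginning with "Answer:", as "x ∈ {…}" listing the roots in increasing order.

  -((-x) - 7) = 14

Step 1. [-((-x) - 7) = 14] LHS negated; negate both sides. So neg: (-x) - 7 = -14.
Step 2. [(-x) - 7 = -14] add 7: x sits inside (… - 7). So sub: -x = -7.
Step 3. [-x = -7] flip signs both sides, so neg: x = 7.

Answer: x ∈ {7}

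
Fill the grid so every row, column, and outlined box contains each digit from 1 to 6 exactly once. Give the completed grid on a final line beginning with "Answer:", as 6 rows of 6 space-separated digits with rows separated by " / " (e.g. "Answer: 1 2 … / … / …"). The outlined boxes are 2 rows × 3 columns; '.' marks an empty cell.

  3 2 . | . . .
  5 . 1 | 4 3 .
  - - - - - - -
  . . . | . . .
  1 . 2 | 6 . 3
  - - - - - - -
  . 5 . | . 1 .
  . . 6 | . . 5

Step 1. [r4c2∈{4}] r4c2's peers cover all but 4 ⇒ r4c2=4.
Step 2. [r5c6∈{2,4,6}] row 5 places 6 nowhere but r5c6, so r5c6=6.
Step 3. [r3c3∈{3,5}] 5 has one home in col 3: r3c3, so r3c3=5.
Step 4. [r3c6∈{1,2,4}] col 6 places 4 nowhere but r3c6, so r3c6=4.
Step 5. [r5c3∈{3,4}] 3 has one home in col 3: r5c3. So r5c3=3.
Step 6. [r5c4∈{2}] nothing but 2 survives at r5c4, so r5c4=2.
Step 7. [r1c4∈{1,5}] 5 has one home in col 4: r1c4 ⇒ r1c4=5.
Step 8. [r6c5∈{4}] nothing but 4 survives at r6c5, so r6c5=4.
Step 9. [r3c1∈{6}] only 6 remains possible at r3c1, so r3c1=6.
Step 10. [r6c4∈{3}] only 3 remains possible at r6c4. So r6c4=3.
Step 11. [r3c2∈{3}] r3c2 has the single candidate 3, so r3c2=3.
Step 12. [r4c5∈{5}] only 5 remains possible at r4c5, so r4c5=5.
Step 13. [r6c1∈{2}] r6c1 has the single candidate 2 ⇒ r6c1=2.
Step 14. [r1c3∈{4}] r1c3's peers cover all but 4. So r1c3=4.
Step 15. [r3c5∈{2}] r3c5's peers cover all but 2 ⇒ r3c5=2.
Step 16. [r5c1∈{4}] r5c1 has the single candidate 4. So r5c1=4.
Step 17. [r1c6∈{1}] only 1 remains possible at r1c6. So r1c6=1.
Step 18. [r6c2∈{1}] r6c2 has the single candidate 1 ⇒ r6c2=1.
Step 19. [r2c6∈{2}] only 2 remains possible at r2c6, so r2c6=2.
Step 20. [r1c5∈{6}] nothing but 6 survives at r1c5 ⇒ r1c5=6.
Step 21. [r2c2∈{6}] r2c2's peers cover all but 6 ⇒ r2c2=6.
Step 22. [r3c4∈{1}] nothing but 1 survives at r3c4, so r3c4=1.

Answer: 3 2 4 5 6 1 / 5 6 1 4 3 2 / 6 3 5 1 2 4 / 1 4 2 6 5 3 / 4 5 3 2 1 6 / 2 1 6 3 4 5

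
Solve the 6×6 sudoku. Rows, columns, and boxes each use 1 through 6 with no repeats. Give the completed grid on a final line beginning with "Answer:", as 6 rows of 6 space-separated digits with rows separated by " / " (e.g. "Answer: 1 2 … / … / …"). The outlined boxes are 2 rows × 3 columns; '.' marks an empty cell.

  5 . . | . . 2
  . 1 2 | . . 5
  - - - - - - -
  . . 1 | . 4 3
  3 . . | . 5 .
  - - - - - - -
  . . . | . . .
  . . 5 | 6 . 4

Step 1. [r5c6∈{1}] r5c6 has the single candidate 1. So r5c6=1.
Step 2. [r3c4∈{2}] only 2 remains possible at r3c4. So r3c4=2.
Step 3. [r3c1∈{6}] r3c1 is down to just 6. So r3c1=6.
Step 4. [r2c1∈{4}] nothing but 4 survives at r2c1 ⇒ r2c1=4.
Step 5. [r2c4∈{3}] r2c4's peers cover all but 3, so r2c4=3.
Step 6. [r5c1∈{2}] r5c1's peers cover all but 2, so r5c1=2.
Step 7. [r6c2∈{3}] r6c2 is down to just 3 ⇒ r6c2=3.
Step 8. [r1c2∈{6}] only 6 remains possible at r1c2 ⇒ r1c2=6.
Step 9. [r4c3∈{4}] r4c3 is down to just 4. So r4c3=4.
Step 10. [r1c4∈{1,4}] 4 has one home in row 1: r1c4 ⇒ r1c4=4.
Step 11. [r4c4∈{1}] nothing but 1 survives at r4c4, so r4c4=1.
Step 12. [r4c2∈{2}] nothing but 2 survives at r4c2. So r4c2=2.
Step 13. [r1c5∈{1}] r1c5's peers cover all but 1. So r1c5=1.
Step 14. [r5c5∈{3}] r5c5 is down to just 3, so r5c5=3.
Step 15. [r1c3∈{3}] r1c3's peers cover all but 3 ⇒ r1c3=3.
Step 16. [r3c2∈{5}] r3c2's peers cover all but 5. So r3c2=5.
Step 17. [r4c6∈{6}] r4c6 has the single candidate 6 ⇒ r4c6=6.
Step 18. [r2c5∈{6}] r2c5's peers cover all but 6 ⇒ r2c5=6.
Step 19. [r5c3∈{6}] r5c3 is down to just 6 ⇒ r5c3=6.
Step 20. [r5c2∈{4}] only 4 remains possible at r5c2 ⇒ r5c2=4.
Step 21. [r5c4∈{5}] r5c4 has the single candidate 5 ⇒ r5c4=5.
Step 22. [r6c5∈{2}] r6c5 is down to just 2, so r6c5=2.
Step 23. [r6c1∈{1}] nothing but 1 survives at r6c1, so r6c1=1.

Answer: 5 6 3 4 1 2 / 4 1 2 3 6 5 / 6 5 1 2 4 3 / 3 2 4 1 5 6 / 2 4 6 5 3 1 / 1 3 5 6 2 4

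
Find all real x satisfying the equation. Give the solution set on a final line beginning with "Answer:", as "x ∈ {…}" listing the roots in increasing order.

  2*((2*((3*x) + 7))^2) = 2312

Step 1. [2*((2*((3*x) + 7))^2) = 2312] leading coefficient 2: divide by 2. So div: (2*((3*x) + 7))^2 = 1156.
Step 2. [(2*((3*x) + 7))^2 = 1156] √ both sides: 1156 ≥ 0 gives two branches. So sqrt: 2*((3*x) + 7) = 34 or -34.
Step 3. [2*((3*x) + 7) = 34 or -34] LHS = 2·(…); ÷2 both sides ⇒ div: (3*x) + 7 = 17 or -17.
Step 4. [(3*x) + 7 = 17 or -17] subtract 7: x sits inside (… + 7), so sub: 3*x = 10 or -24.
Step 5. [3*x = 10 or -24] 3 out front; divide by 3, so div: x = 10/3 or -8.

Answer: x ∈ {-8, 10/3}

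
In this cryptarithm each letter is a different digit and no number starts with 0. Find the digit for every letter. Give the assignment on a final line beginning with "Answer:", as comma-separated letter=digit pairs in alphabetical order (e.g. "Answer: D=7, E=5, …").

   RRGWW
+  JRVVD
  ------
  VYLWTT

Step 1. [V] V is the leading digit of a 6-digit sum of two 5-digit numbers; the final carry is exactly 1, so V=1.
Step 2. [col 1: W + D ≡ T (mod 10)] W=8 is one option consistent with column 1 (W + D ≡ T (mod 10), carry-in 0) — take it, so W=8.
Step 3. [col 1: W + D ≡ T (mod 10)] D=2 is one option consistent with column 1 (W + D ≡ T (mod 10), carry-in 0) — take it ⇒ D=2.
Step 4. [col 1: W + D ≡ T (mod 10)] from column 1 (W=8, D=2, carry-in 0, digits 1,2,8 already taken and all letters distinct): T must equal 0, so T=0.
Step 5. [col 3: G + V ≡ W (mod 10)] column 3: given V=1, W=8, carry-in 1, and digits 0,1,2,8 already taken and all letters distinct, G+V≡W (mod 10) forces G=6, so G=6.
Step 6. [col 4: R + R ≡ L (mod 10)] in column 4 we have R+R≡L with carry-in 0; given nothing yet and digits 0,1,2,6,8 already taken and all letters distinct, that pins R to 7, so R=7.
Step 7. [col 4: R + R ≡ L (mod 10)] from column 4 (R=7, carry-in 0, digits 0,1,2,6,7,8 already taken and all letters distinct): L must equal 4, so L=4.
Step 8. [col 5: R + J ≡ Y (mod 10)] column 5: given R=7, carry-in 1, and digits 0,1,2,4,6,7,8 already taken and all letters distinct, R+J≡Y (mod 10) forces Y=3, so Y=3.
Step 9. [col 5: R + J ≡ Y (mod 10)] from column 5 (R=7, Y=3, carry-in 1, digits 0,1,2,3,4,6,7,8 already taken and all letters distinct): J must equal 5. So J=5.

Answer: D=2, G=6, J=5, L=4, R=7, T=0, V=1, W=8, Y=3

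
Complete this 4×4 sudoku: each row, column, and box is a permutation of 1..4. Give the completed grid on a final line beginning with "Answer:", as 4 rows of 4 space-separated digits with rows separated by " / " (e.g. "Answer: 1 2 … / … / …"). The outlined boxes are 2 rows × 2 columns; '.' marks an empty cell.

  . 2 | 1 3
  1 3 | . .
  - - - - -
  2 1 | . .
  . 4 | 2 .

Step 1. [r2c3∈{4}] only 4 remains possible at r2c3, so r2c3=4.
Step 2. [r3c3∈{3}] nothing but 3 survives at r3c3 ⇒ r3c3=3.
Step 3. [r2c4∈{2}] r2c4 is down to just 2. So r2c4=2.
Step 4. [r3c4∈{4}] r3c4's peers cover all but 4 ⇒ r3c4=4.
Step 5. [r4c1∈{3}] only 3 remains possible at r4c1 ⇒ r4c1=3.
Step 6. [r1c1∈{4}] r1c1 is down to just 4 ⇒ r1c1=4.
Step 7. [r4c4∈{1}] nothing but 1 survives at r4c4, so r4c4=1.

Answer: 4 2 1 3 / 1 3 4 2 / 2 1 3 4 / 3 4 2 1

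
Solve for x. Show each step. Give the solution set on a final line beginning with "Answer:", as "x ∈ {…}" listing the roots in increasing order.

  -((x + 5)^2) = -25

Step 1. [-((x + 5)^2) = -25] flip signs both sides, so neg: (x + 5)^2 = 25.
Step 2. [(x + 5)^2 = 25] √ both sides: 25 ≥ 0 gives two branches ⇒ sqrt: x + 5 = 5 or -5.
Step 3. [x + 5 = 5 or -5] peel the +5: subtract 5 from each side ⇒ sub: x = 0 or -10.

Answer: x ∈ {-10, 0}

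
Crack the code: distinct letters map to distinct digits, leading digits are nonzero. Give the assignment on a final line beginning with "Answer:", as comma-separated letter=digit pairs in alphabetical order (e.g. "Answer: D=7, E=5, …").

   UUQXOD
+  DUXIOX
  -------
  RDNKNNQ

Step 1. [R] R is the leading digit of a 7-digit sum of two 6-digit numbers; the final carry is exactly 1 ⇒ R=1.
Step 2. [col 1: D + X ≡ Q (mod 10)] D=3 is one option consistent with column 1 (D + X ≡ Q (mod 10), carry-in 0) — take it. So D=3.
Step 3. [col 1: D + X ≡ Q (mod 10)] no forcing yet in column 1 (carry-in 0); Q=5 is free and consistent — try it ⇒ Q=5.
Step 4. [col 1: D + X ≡ Q (mod 10)] column 1 reads D+X+carry(0)=Q with D=3, Q=5; with digits 1,3,5 already taken and all letters distinct, the only value for X is 2 ⇒ X=2.
Step 5. [col 2: O + O ≡ N (mod 10)] N=8 is one option consistent with column 2 (O + O ≡ N (mod 10), carry-in 0) — take it ⇒ N=8.
Step 6. [col 2: O + O ≡ N (mod 10)] several values work for O in column 2 (O + O ≡ N (mod 10), carry-in 0); try O=4. So O=4.
Step 7. [col 3: X + I ≡ N (mod 10)] column 3: given X=2, N=8, carry-in 0, and digits 1,2,3,4,5,8 already taken and all letters distinct, X+I≡N (mod 10) forces I=6. So I=6.
Step 8. [col 4: Q + X ≡ K (mod 10)] column 4: given Q=5, X=2, carry-in 0, and digits 1,2,3,4,5,6,8 already taken and all letters distinct, Q+X≡K (mod 10) forces K=7. So K=7.
Step 9. [col 5: U + U ≡ N (mod 10)] in column 5 we have U+U≡N with carry-in 0; given N=8 and digits 1,2,3,4,5,6,7,8 already taken and all letters distinct, that pins U to 9, so U=9.

Answer: D=3, I=6, K=7, N=8, O=4, Q=5, R=1, U=9, X=2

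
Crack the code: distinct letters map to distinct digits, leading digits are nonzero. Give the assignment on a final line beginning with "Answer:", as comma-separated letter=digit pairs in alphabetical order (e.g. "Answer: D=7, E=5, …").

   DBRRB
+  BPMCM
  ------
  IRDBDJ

Step 1. [col 1: B + M ≡ J (mod 10)] column 1 (B + M ≡ J (mod 10), carry-in 0) doesn't pin B yet; pick B=8 and continue ⇒ B=8.
Step 2. [col 1: B + M ≡ J (mod 10)] several values work for M in column 1 (B + M ≡ J (mod 10), carry-in 0); try M=6 ⇒ M=6.
Step 3. [col 1: B + M ≡ J (mod 10)] column 1 reads B+M+carry(0)=J with B=8, M=6; with digits 6,8 already taken and all letters distinct, the only value for J is 4. So J=4.
Step 4. [col 2: R + C ≡ D (mod 10)] several values work for D in column 2 (R + C ≡ D (mod 10), carry-in 1); try D=3. So D=3.
Step 5. [col 2: R + C ≡ D (mod 10)] column 2 (R + C ≡ D (mod 10), carry-in 1) doesn't pin R yet; pick R=2 and continue ⇒ R=2.
Step 6. [I] the sum has 6 digits but both addends have 5; that extra leading digit I is the final carry, namely 1, so I=1.
Step 7. [col 2: R + C ≡ D (mod 10)] from column 2 (R=2, D=3, carry-in 1, digits 1,2,3,4,6,8 already taken and all letters distinct): C must equal 0. So C=0.
Step 8. [col 4: B + P ≡ D (mod 10)] from column 4 (B=8, D=3, carry-in 0, digits 0,1,2,3,4,6,8 already taken and all letters distinct): P must equal 5 ⇒ P=5.

Answer: B=8, C=0, D=3, I=1, J=4, M=6, P=5, R=2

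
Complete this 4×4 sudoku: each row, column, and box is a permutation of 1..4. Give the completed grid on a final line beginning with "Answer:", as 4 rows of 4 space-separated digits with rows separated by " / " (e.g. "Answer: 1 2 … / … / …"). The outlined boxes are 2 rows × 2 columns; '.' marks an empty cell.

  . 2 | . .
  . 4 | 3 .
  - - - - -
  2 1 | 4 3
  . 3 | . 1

Step 1. [r2c1∈{1}] r2c1's peers cover all but 1. So r2c1=1.
Step 2. [r4c1∈{4}] r4c1 is down to just 4 ⇒ r4c1=4.
Step 3. [r2c4∈{2}] r2c4 has the single candidate 2. So r2c4=2.
Step 4. [r1c1∈{3}] r1c1 has the single candidate 3 ⇒ r1c1=3.
Step 5. [r1c3∈{1}] r1c3 is down to just 1 ⇒ r1c3=1.
Step 6. [r4c3∈{2}] r4c3 is down to just 2 ⇒ r4c3=2.
Step 7. [r1c4∈{4}] only 4 remains possible at r1c4. So r1c4=4.

Answer: 3 2 1 4 / 1 4 3 2 / 2 1 4 3 / 4 3 2 1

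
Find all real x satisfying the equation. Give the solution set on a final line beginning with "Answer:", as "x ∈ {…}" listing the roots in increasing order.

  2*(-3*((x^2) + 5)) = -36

Step 1. [2*(-3*((x^2) + 5)) = -36] 2 out front; divide by 2 ⇒ div: -3*((x^2) + 5) = -18.
Step 2. [-3*((x^2) + 5) = -18] LHS = -3·(…); ÷-3 both sides ⇒ div: (x^2) + 5 = 6.
Step 3. [(x^2) + 5 = 6] 5 comes off first (subtract 5). So sub: x^2 = 1.
Step 4. [x^2 = 1] √ both sides: 1 ≥ 0 gives two branches ⇒ sqrt: x = 1 or -1.

Answer: x ∈ {-1, 1}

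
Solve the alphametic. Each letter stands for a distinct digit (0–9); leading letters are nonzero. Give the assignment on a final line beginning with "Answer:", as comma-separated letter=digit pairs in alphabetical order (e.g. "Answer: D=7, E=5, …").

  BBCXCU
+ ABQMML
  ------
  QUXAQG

Step 1. [col 1: U + L ≡ G (mod 10)] column 1 (U + L ≡ G (mod 10), carry-in 0) doesn't pin G yet; pick G=1 and continue ⇒ G=1.
Step 2. [col 1: U + L ≡ G (mod 10)] column 1 (U + L ≡ G (mod 10), carry-in 0) doesn't pin L yet; pick L=3 and continue, so L=3.
Step 3. [col 1: U + L ≡ G (mod 10)] from column 1 (L=3, G=1, carry-in 0, digits 1,3 already taken and all letters distinct): U must equal 8. So U=8.
Step 4. [col 2: C + M ≡ Q (mod 10)] column 2 (C + M ≡ Q (mod 10), carry-in 1) doesn't pin M yet; pick M=5 and continue ⇒ M=5.
Step 5. [col 2: C + M ≡ Q (mod 10)] column 2 (C + M ≡ Q (mod 10), carry-in 1) doesn't pin Q yet; pick Q=6 and continue. So Q=6.
Step 6. [col 2: C + M ≡ Q (mod 10)] column 2: given M=5, Q=6, carry-in 1, and digits 1,3,5,6,8 already taken and all letters distinct, C+M≡Q (mod 10) forces C=0. So C=0.
Step 7. [col 3: X + M ≡ A (mod 10)] column 3 (X + M ≡ A (mod 10), carry-in 0) doesn't pin X yet; pick X=7 and continue ⇒ X=7.
Step 8. [col 3: X + M ≡ A (mod 10)] column 3: given X=7, M=5, carry-in 0, and digits 0,1,3,5,6,7,8 already taken and all letters distinct, X+M≡A (mod 10) forces A=2. So A=2.
Step 9. [col 5: B + B ≡ U (mod 10)] no forcing yet in column 5 (carry-in 0); B=4 is free and consistent — try it, so B=4.

Answer: A=2, B=4, C=0, G=1, L=3, M=5, Q=6, U=8, X=7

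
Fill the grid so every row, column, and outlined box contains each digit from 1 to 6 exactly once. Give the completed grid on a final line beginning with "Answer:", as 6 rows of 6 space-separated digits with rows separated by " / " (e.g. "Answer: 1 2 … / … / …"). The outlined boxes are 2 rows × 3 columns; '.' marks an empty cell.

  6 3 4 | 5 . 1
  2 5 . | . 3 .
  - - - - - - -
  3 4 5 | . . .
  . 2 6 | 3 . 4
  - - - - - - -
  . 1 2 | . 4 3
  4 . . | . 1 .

Step 1. [r5c4∈{6}] r5c4 has the single candidate 6. So r5c4=6.
Step 2. [r3c5∈{2,6}] r3c5 is the only open cell in col 5 admitting 6. So r3c5=6.
Step 3. [r6c4∈{2}] r6c4 has the single candidate 2, so r6c4=2.
Step 4. [r1c5∈{2}] r1c5's peers cover all but 2. So r1c5=2.
Step 5. [r5c1∈{5}] only 5 remains possible at r5c1, so r5c1=5.
Step 6. [r3c4∈{1}] r3c4's peers cover all but 1. So r3c4=1.
Step 7. [r2c6∈{6}] nothing but 6 survives at r2c6. So r2c6=6.
Step 8. [r4c1∈{1}] r4c1 has the single candidate 1. So r4c1=1.
Step 9. [r4c5∈{5}] r4c5 has the single candidate 5, so r4c5=5.
Step 10. [r2c4∈{4}] r2c4 is down to just 4, so r2c4=4.
Step 11. [r6c3∈{3}] nothing but 3 survives at r6c3 ⇒ r6c3=3.
Step 12. [r3c6∈{2}] nothing but 2 survives at r3c6. So r3c6=2.
Step 13. [r6c6∈{5}] only 5 remains possible at r6c6, so r6c6=5.
Step 14. [r6c2∈{6}] r6c2's peers cover all but 6. So r6c2=6.
Step 15. [r2c3∈{1}] nothing but 1 survives at r2c3 ⇒ r2c3=1.

Answer: 6 3 4 5 2 1 / 2 5 1 4 3 6 / 3 4 5 1 6 2 / 1 2 6 3 5 4 / 5 1 2 6 4 3 / 4 6 3 2 1 5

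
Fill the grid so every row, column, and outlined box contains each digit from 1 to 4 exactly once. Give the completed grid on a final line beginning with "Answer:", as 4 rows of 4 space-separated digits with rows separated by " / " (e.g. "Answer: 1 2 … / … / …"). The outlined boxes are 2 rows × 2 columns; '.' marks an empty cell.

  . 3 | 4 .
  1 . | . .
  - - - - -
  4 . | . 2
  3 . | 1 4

Step 1. [r2c3∈{2,3}] in col 3, 2 fits only at r2c3. So r2c3=2.
Step 2. [r4c2∈{2}] r4c2 is down to just 2. So r4c2=2.
Step 3. [r2c4∈{3}] r2c4's peers cover all but 3 ⇒ r2c4=3.
Step 4. [r1c4∈{1}] r1c4's peers cover all but 1, so r1c4=1.
Step 5. [r2c2∈{4}] r2c2's peers cover all but 4 ⇒ r2c2=4.
Step 6. [r1c1∈{2}] nothing but 2 survives at r1c1 ⇒ r1c1=2.
Step 7. [r3c2∈{1}] only 1 remains possible at r3c2. So r3c2=1.
Step 8. [r3c3∈{3}] r3c3's peers cover all but 3. So r3c3=3.

Answer: 2 3 4 1 / 1 4 2 3 / 4 1 3 2 / 3 2 1 4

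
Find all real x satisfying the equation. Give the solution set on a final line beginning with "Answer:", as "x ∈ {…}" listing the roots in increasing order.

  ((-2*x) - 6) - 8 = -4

Step 1. [((-2*x) - 6) - 8 = -4] peel the -8: add 8 from each side. So sub: (-2*x) - 6 = 4.
Step 2. [(-2*x) - 6 = 4] common factor -2 (LHS and 4) — divide through, so factor: x + 3 = -2.
Step 3. [x + 3 = -2] peel the +3: subtract 3 from each side, so sub: x = -5.

Answer: x ∈ {-5}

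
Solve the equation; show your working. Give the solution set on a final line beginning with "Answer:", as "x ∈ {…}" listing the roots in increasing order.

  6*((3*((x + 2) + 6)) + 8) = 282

Step 1. [6*((3*((x + 2) + 6)) + 8) = 282] 6 out front; divide by 6, so div: (3*((x + 2) + 6)) + 8 = 47.
Step 2. [(3*((x + 2) + 6)) + 8 = 47] 8 comes off first (subtract 8). So sub: 3*((x + 2) + 6) = 39.
Step 3. [3*((x + 2) + 6) = 39] divide by the outer 3. So div: (x + 2) + 6 = 13.
Step 4. [(x + 2) + 6 = 13] 6 comes off first (subtract 6), so sub: x + 2 = 7.
Step 5. [x + 2 = 7] the outer +2 inverts by subtracting 2 ⇒ sub: x = 5.

Answer: x ∈ {5}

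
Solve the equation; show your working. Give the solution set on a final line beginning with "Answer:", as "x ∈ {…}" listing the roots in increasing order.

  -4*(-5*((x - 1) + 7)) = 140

Step 1. [-4*(-5*((x - 1) + 7)) = 140] leading coefficient -4: divide by -4 ⇒ div: -5*((x - 1) + 7) = -35.
Step 2. [-5*((x - 1) + 7) = -35] leading coefficient -5: divide by -5 ⇒ div: (x - 1) + 7 = 7.
Step 3. [(x - 1) + 7 = 7] subtract 7: x sits inside (… + 7). So sub: x - 1 = 0.
Step 4. [x - 1 = 0] the outer -1 inverts by adding 1, so sub: x = 1.

Answer: x ∈ {1}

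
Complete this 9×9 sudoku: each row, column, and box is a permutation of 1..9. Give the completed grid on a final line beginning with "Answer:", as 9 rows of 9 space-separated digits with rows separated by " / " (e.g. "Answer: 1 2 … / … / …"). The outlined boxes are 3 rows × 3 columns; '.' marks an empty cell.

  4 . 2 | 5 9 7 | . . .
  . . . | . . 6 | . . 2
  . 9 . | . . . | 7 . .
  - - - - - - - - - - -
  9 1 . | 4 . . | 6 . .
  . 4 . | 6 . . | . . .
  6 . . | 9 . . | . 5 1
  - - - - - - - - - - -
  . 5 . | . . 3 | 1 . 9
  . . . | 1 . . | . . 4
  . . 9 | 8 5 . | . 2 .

Step 1. [r9c7∈{3}] nothing but 3 survives at r9c7, so r9c7=3.
Step 2. [r1c7∈{8}] only 8 remains possible at r1c7 ⇒ r1c7=8.
Step 3. [r2c4∈{3}] r2c4 is down to just 3, so r2c4=3.
Step 4. [r7c4∈{2,7}] r7c4 is the only open cell in col 4 admitting 7, so r7c4=7.
Step 5. [r3c9∈{3,5,6}] 5 has one home in col 9: r3c9. So r3c9=5.
Step 6. [r1c8∈{1,3,6}] row 1 places 1 nowhere but r1c8 ⇒ r1c8=1.
Step 7. [r9c1∈{1,7}] 1 has one home in row 9: r9c1. So r9c1=1.
Step 8. [r7c3∈{4,6,8}] 4 has one home in col 3: r7c3 ⇒ r7c3=4.
Step 9. [r3c4∈{2}] r3c4's peers cover all but 2, so r3c4=2.
Step 10. [r6c7∈{2,4}] r6c7 is the only open cell in row 6 admitting 4, so r6c7=4.
Step 11. [r5c7∈{2,9}] in col 7, 2 fits only at r5c7 ⇒ r5c7=2.
Step 12. [r6c2∈{2,3,7,8}] across box 4, 2 lands solely at r6c2. So r6c2=2.
Step 13. [r6c6∈{8}] r6c6's peers cover all but 8 ⇒ r6c6=8.
Step 14. [r5c8∈{3,7,8,9}] in row 5, 9 fits only at r5c8. So r5c8=9.
Step 15. [r2c8∈{4}] only 4 remains possible at r2c8, so r2c8=4.
Step 16. [r3c5∈{1,4,8}] col 5 places 4 nowhere but r3c5, so r3c5=4.
Step 17. [r2c5∈{1,8}] in col 5, 8 fits only at r2c5 ⇒ r2c5=8.
Step 18. [r8c2∈{3,6,7,8}] r8c2 is the only open cell in col 2 admitting 8 ⇒ r8c2=8.
Step 19. [r1c2∈{3,6}] col 2 places 3 nowhere but r1c2 ⇒ r1c2=3.
Step 20. [r3c3∈{1,6,8}] in box 1, 6 fits only at r3c3. So r3c3=6.
Step 21. [r5c5∈{1,3,7}] col 5 places 1 nowhere but r5c5 ⇒ r5c5=1.
Step 22. [r5c6∈{5}] nothing but 5 survives at r5c6, so r5c6=5.
Step 23. [r4c3∈{3,5,7,8}] r4c3 is the only open cell in row 4 admitting 5. So r4c3=5.
Step 24. [r5c3∈{3,7,8}] across col 3, 8 lands solely at r5c3 ⇒ r5c3=8.
Step 25. [r4c9∈{3,7,8}] col 9 places 8 nowhere but r4c9. So r4c9=8.
Step 26. [r5c9∈{3,7}] col 9 places 3 nowhere but r5c9 ⇒ r5c9=3.
Step 27. [r2c2∈{7}] nothing but 7 survives at r2c2. So r2c2=7.
Step 28. [r6c3∈{3,7}] r6c3 is the only open cell in box 4 admitting 3 ⇒ r6c3=3.
Step 29. [r4c8∈{7}] r4c8's peers cover all but 7 ⇒ r4c8=7.
Step 30. [r8c8∈{6}] only 6 remains possible at r8c8 ⇒ r8c8=6.
Step 31. [r8c5∈{2}] nothing but 2 survives at r8c5, so r8c5=2.
Step 32. [r5c1∈{7}] r5c1's peers cover all but 7, so r5c1=7.
Step 33. [r7c5∈{6}] nothing but 6 survives at r7c5, so r7c5=6.
Step 34. [r2c7∈{9}] only 9 remains possible at r2c7. So r2c7=9.
Step 35. [r3c1∈{8}] r3c1 is down to just 8 ⇒ r3c1=8.
Step 36. [r7c8∈{8}] r7c8 has the single candidate 8 ⇒ r7c8=8.
Step 37. [r3c6∈{1}] nothing but 1 survives at r3c6 ⇒ r3c6=1.
Step 38. [r3c8∈{3}] r3c8's peers cover all but 3. So r3c8=3.
Step 39. [r2c1∈{5}] r2c1's peers cover all but 5, so r2c1=5.
Step 40. [r9c2∈{6}] only 6 remains possible at r9c2, so r9c2=6.
Step 41. [r8c7∈{5}] nothing but 5 survives at r8c7, so r8c7=5.
Step 42. [r8c3∈{7}] nothing but 7 survives at r8c3. So r8c3=7.
Step 43. [r8c6∈{9}] r8c6 is down to just 9 ⇒ r8c6=9.
Step 44. [r1c9∈{6}] r1c9's peers cover all but 6. So r1c9=6.
Step 45. [r7c1∈{2}] only 2 remains possible at r7c1. So r7c1=2.
Step 46. [r2c3∈{1}] r2c3 is down to just 1, so r2c3=1.
Step 47. [r6c5∈{7}] only 7 remains possible at r6c5. So r6c5=7.
Step 48. [r8c1∈{3}] r8c1 has the single candidate 3 ⇒ r8c1=3.
Step 49. [r9c6∈{4}] r9c6's peers cover all but 4. So r9c6=4.
Step 50. [r9c9∈{7}] only 7 remains possible at r9c9, so r9c9=7.
Step 51. [r4c5∈{3}] r4c5's peers cover all but 3, so r4c5=3.
Step 52. [r4c6∈{2}] r4c6 has the single candidate 2. So r4c6=2.

Answer: 4 3 2 5 9 7 8 1 6 / 5 7 1 3 8 6 9 4 2 / 8 9 6 2 4 1 7 3 5 / 9 1 5 4 3 2 6 7 8 / 7 4 8 6 1 5 2 9 3 / 6 2 3 9 7 8 4 5 1 / 2 5 4 7 6 3 1 8 9 / 3 8 7 1 2 9 5 6 4 / 1 6 9 8 5 4 3 2 7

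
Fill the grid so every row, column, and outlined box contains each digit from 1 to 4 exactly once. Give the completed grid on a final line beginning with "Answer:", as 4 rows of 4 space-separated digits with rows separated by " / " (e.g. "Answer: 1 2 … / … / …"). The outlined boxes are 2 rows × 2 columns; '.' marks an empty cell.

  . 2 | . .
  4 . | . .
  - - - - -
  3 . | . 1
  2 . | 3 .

Step 1. [r4c4∈{4}] r4c4 is down to just 4, so r4c4=4.
Step 2. [r1c1∈{1}] nothing but 1 survives at r1c1 ⇒ r1c1=1.
Step 3. [r2c4∈{2,3}] in col 4, 2 fits only at r2c4, so r2c4=2.
Step 4. [r2c3∈{1}] only 1 remains possible at r2c3 ⇒ r2c3=1.
Step 5. [r3c3∈{2}] only 2 remains possible at r3c3 ⇒ r3c3=2.
Step 6. [r1c3∈{4}] r1c3 has the single candidate 4, so r1c3=4.
Step 7. [r4c2∈{1}] nothing but 1 survives at r4c2, so r4c2=1.
Step 8. [r1c4∈{3}] nothing but 3 survives at r1c4 ⇒ r1c4=3.
Step 9. [r3c2∈{4}] r3c2 has the single candidate 4. So r3c2=4.
Step 10. [r2c2∈{3}] r2c2's peers cover all but 3, so r2c2=3.

Answer: 1 2 4 3 / 4 3 1 2 / 3 4 2 1 / 2 1 3 4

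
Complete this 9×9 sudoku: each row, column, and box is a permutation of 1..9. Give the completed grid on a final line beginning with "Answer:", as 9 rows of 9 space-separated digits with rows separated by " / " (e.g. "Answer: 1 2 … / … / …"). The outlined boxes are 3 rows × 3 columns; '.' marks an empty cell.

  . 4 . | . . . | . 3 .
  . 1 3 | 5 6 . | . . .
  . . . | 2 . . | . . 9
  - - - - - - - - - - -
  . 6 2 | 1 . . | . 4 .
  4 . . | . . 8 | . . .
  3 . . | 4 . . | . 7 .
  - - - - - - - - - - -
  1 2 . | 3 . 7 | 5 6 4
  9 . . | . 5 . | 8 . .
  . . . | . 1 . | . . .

Step 1. [r1c3∈{5,6,7,8,9}] box 1 places 9 nowhere but r1c3 ⇒ r1c3=9.
Step 2. [r3c5∈{3,4,7,8}] across col 5, 4 lands solely at r3c5 ⇒ r3c5=4.
Step 3. [r7c3∈{8}] r7c3 has the single candidate 8. So r7c3=8.
Step 4. [r8c4∈{6}] r8c4's peers cover all but 6. So r8c4=6.
Step 5. [r6c6∈{2,5,6,9}] across col 6, 6 lands solely at r6c6. So r6c6=6.
Step 6. [r7c5∈{9}] r7c5 is down to just 9 ⇒ r7c5=9.
Step 7. [r5c4∈{7,9}] r5c4 is the only open cell in col 4 admitting 9 ⇒ r5c4=9.
Step 8. [r1c4∈{7,8}] col 4 places 7 nowhere but r1c4. So r1c4=7.
Step 9. [r4c6∈{3,5}] r4c6 is the only open cell in col 6 admitting 5. So r4c6=5.
Step 10. [r4c7∈{3,9}] across row 4, 9 lands solely at r4c7. So r4c7=9.
Step 11. [r1c6∈{1}] nothing but 1 survives at r1c6, so r1c6=1.
Step 12. [r6c5∈{2}] only 2 remains possible at r6c5, so r6c5=2.
Step 13. [r6c7∈{1}] r6c7 has the single candidate 1, so r6c7=1.
Step 14. [r6c3∈{5}] only 5 remains possible at r6c3. So r6c3=5.
Step 15. [r5c2∈{7}] r5c2's peers cover all but 7. So r5c2=7.
Step 16. [r4c1∈{8}] nothing but 8 survives at r4c1, so r4c1=8.
Step 17. [r4c9∈{3}] nothing but 3 survives at r4c9. So r4c9=3.
Step 18. [r8c9∈{1,2,7}] col 9 places 1 nowhere but r8c9, so r8c9=1.
Step 19. [r8c8∈{2}] r8c8 is down to just 2 ⇒ r8c8=2.
Step 20. [r9c9∈{7}] nothing but 7 survives at r9c9, so r9c9=7.
Step 21. [r2c8∈{8}] nothing but 8 survives at r2c8. So r2c8=8.
Step 22. [r2c9∈{2}] nothing but 2 survives at r2c9. So r2c9=2.
Step 23. [r1c7∈{6}] r1c7 has the single candidate 6 ⇒ r1c7=6.
Step 24. [r2c1∈{7}] r2c1 is down to just 7 ⇒ r2c1=7.
Step 25. [r1c9∈{5}] r1c9's peers cover all but 5, so r1c9=5.
Step 26. [r8c6∈{4}] only 4 remains possible at r8c6 ⇒ r8c6=4.
Step 27. [r3c3∈{6}] only 6 remains possible at r3c3 ⇒ r3c3=6.
Step 28. [r3c1∈{5}] r3c1 is down to just 5 ⇒ r3c1=5.
Step 29. [r9c7∈{3}] nothing but 3 survives at r9c7 ⇒ r9c7=3.
Step 30. [r3c7∈{7}] nothing but 7 survives at r3c7 ⇒ r3c7=7.
Step 31. [r5c5∈{3}] r5c5 is down to just 3 ⇒ r5c5=3.
Step 32. [r9c1∈{6}] r9c1 has the single candidate 6 ⇒ r9c1=6.
Step 33. [r9c6∈{2}] nothing but 2 survives at r9c6, so r9c6=2.
Step 34. [r4c5∈{7}] nothing but 7 survives at r4c5. So r4c5=7.
Step 35. [r8c3∈{7}] only 7 remains possible at r8c3, so r8c3=7.
Step 36. [r9c4∈{8}] only 8 remains possible at r9c4 ⇒ r9c4=8.
Step 37. [r2c7∈{4}] r2c7 has the single candidate 4. So r2c7=4.
Step 38. [r5c8∈{5}] nothing but 5 survives at r5c8, so r5c8=5.
Step 39. [r5c7∈{2}] nothing but 2 survives at r5c7 ⇒ r5c7=2.
Step 40. [r9c2∈{5}] r9c2's peers cover all but 5, so r9c2=5.
Step 41. [r5c3∈{1}] nothing but 1 survives at r5c3, so r5c3=1.
Step 42. [r5c9∈{6}] r5c9 is down to just 6 ⇒ r5c9=6.
Step 43. [r9c3∈{4}] nothing but 4 survives at r9c3. So r9c3=4.
Step 44. [r1c1∈{2}] only 2 remains possible at r1c1. So r1c1=2.
Step 45. [r6c9∈{8}] nothing but 8 survives at r6c9 ⇒ r6c9=8.
Step 46. [r9c8∈{9}] r9c8 is down to just 9 ⇒ r9c8=9.
Step 47. [r3c6∈{3}] r3c6 is down to just 3 ⇒ r3c6=3.
Step 48. [r2c6∈{9}] r2c6's peers cover all but 9 ⇒ r2c6=9.
Step 49. [r1c5∈{8}] r1c5's peers cover all but 8, so r1c5=8.
Step 50. [r8c2∈{3}] r8c2's peers cover all but 3, so r8c2=3.
Step 51. [r3c8∈{1}] r3c8's peers cover all but 1 ⇒ r3c8=1.
Step 52. [r3c2∈{8}] only 8 remains possible at r3c2, so r3c2=8.
Step 53. [r6c2∈{9}] r6c2's peers cover all but 9, so r6c2=9.

Answer: 2 4 9 7 8 1 6 3 5 / 7 1 3 5 6 9 4 8 2 / 5 8 6 2 4 3 7 1 9 / 8 6 2 1 7 5 9 4 3 / 4 7 1 9 3 8 2 5 6 / 3 9 5 4 2 6 1 7 8 / 1 2 8 3 9 7 5 6 4 / 9 3 7 6 5 4 8 2 1 / 6 5 4 8 1 2 3 9 7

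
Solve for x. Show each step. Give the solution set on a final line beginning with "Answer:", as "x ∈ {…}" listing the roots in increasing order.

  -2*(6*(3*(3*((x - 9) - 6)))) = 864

Step 1. [-2*(6*(3*(3*((x - 9) - 6)))) = 864] -2·(inner) — divide through by -2 ⇒ div: 6*(3*(3*((x - 9) - 6))) = -432.
Step 2. [6*(3*(3*((x - 9) - 6))) = -432] leading coefficient 6: divide by 6. So div: 3*(3*((x - 9) - 6)) = -72.
Step 3. [3*(3*((x - 9) - 6)) = -72] divide by the outer 3. So div: 3*((x - 9) - 6) = -24.
Step 4. [3*((x - 9) - 6) = -24] leading coefficient 3: divide by 3 ⇒ div: (x - 9) - 6 = -8.
Step 5. [(x - 9) - 6 = -8] 6 comes off first (add 6). So sub: x - 9 = -2.
Step 6. [x - 9 = -2] -9 is outermost — add 9 both sides. So sub: x = 7.

Answer: x ∈ {7}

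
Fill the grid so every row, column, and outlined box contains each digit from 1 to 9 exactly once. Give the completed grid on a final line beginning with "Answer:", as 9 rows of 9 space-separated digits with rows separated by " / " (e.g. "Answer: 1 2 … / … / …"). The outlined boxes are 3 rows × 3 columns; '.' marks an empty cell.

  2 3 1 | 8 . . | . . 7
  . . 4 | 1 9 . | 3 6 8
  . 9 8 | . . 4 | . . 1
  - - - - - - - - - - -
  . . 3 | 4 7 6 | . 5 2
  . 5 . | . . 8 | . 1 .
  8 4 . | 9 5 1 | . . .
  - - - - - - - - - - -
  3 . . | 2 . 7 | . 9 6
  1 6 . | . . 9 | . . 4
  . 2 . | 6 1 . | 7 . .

Step 1. [r9c9∈{3,5}] in col 9, 5 fits only at r9c9. So r9c9=5.
Step 2. [r5c9∈{3,9}] col 9 places 9 nowhere but r5c9 ⇒ r5c9=9.
Step 3. [r3c1∈{5,6,7}] across box 1, 6 lands solely at r3c1 ⇒ r3c1=6.
Step 4. [r9c8∈{3,8}] across row 9, 8 lands solely at r9c8 ⇒ r9c8=8.
Step 5. [r8c8∈{2,3}] in box 9, 3 fits only at r8c8 ⇒ r8c8=3.
Step 6. [r8c3∈{5,7}] r8c3 is the only open cell in row 8 admitting 7. So r8c3=7.
Step 7. [r5c5∈{2,3}] box 5 places 2 nowhere but r5c5, so r5c5=2.
Step 8. [r1c6∈{5}] only 5 remains possible at r1c6. So r1c6=5.
Step 9. [r6c7∈{6}] only 6 remains possible at r6c7 ⇒ r6c7=6.
Step 10. [r8c5∈{8}] only 8 remains possible at r8c5. So r8c5=8.
Step 11. [r4c1∈{9}] r4c1 is down to just 9. So r4c1=9.
Step 12. [r2c2∈{7}] nothing but 7 survives at r2c2, so r2c2=7.
Step 13. [r3c8∈{2}] only 2 remains possible at r3c8. So r3c8=2.
Step 14. [r5c4∈{3}] only 3 remains possible at r5c4, so r5c4=3.
Step 15. [r1c7∈{4,9}] across row 1, 9 lands solely at r1c7 ⇒ r1c7=9.
Step 16. [r1c8∈{4}] r1c8 has the single candidate 4, so r1c8=4.
Step 17. [r5c3∈{6}] r5c3's peers cover all but 6 ⇒ r5c3=6.
Step 18. [r7c5∈{4}] r7c5 has the single candidate 4, so r7c5=4.
Step 19. [r3c5∈{3}] r3c5's peers cover all but 3, so r3c5=3.
Step 20. [r6c8∈{7}] only 7 remains possible at r6c8 ⇒ r6c8=7.
Step 21. [r6c3∈{2}] r6c3 is down to just 2 ⇒ r6c3=2.
Step 22. [r4c2∈{1}] r4c2 is down to just 1, so r4c2=1.
Step 23. [r8c4∈{5}] r8c4 has the single candidate 5, so r8c4=5.
Step 24. [r7c3∈{5}] r7c3 has the single candidate 5, so r7c3=5.
Step 25. [r1c5∈{6}] r1c5's peers cover all but 6 ⇒ r1c5=6.
Step 26. [r7c7∈{1}] only 1 remains possible at r7c7, so r7c7=1.
Step 27. [r9c1∈{4}] r9c1's peers cover all but 4 ⇒ r9c1=4.
Step 28. [r3c4∈{7}] nothing but 7 survives at r3c4 ⇒ r3c4=7.
Step 29. [r5c7∈{4}] only 4 remains possible at r5c7 ⇒ r5c7=4.
Step 30. [r3c7∈{5}] nothing but 5 survives at r3c7, so r3c7=5.
Step 31. [r4c7∈{8}] r4c7 is down to just 8, so r4c7=8.
Step 32. [r2c6∈{2}] r2c6 is down to just 2 ⇒ r2c6=2.
Step 33. [r2c1∈{5}] r2c1's peers cover all but 5, so r2c1=5.
Step 34. [r5c1∈{7}] r5c1 has the single candidate 7, so r5c1=7.
Step 35. [r7c2∈{8}] only 8 remains possible at r7c2, so r7c2=8.
Step 36. [r6c9∈{3}] r6c9's peers cover all but 3. So r6c9=3.
Step 37. [r9c3∈{9}] r9c3 has the single candidate 9 ⇒ r9c3=9.
Step 38. [r8c7∈{2}] only 2 remains possible at r8c7. So r8c7=2.
Step 39. [r9c6∈{3}] only 3 remains possible at r9c6. So r9c6=3.

Answer: 2 3 1 8 6 5 9 4 7 / 5 7 4 1 9 2 3 6 8 / 6 9 8 7 3 4 5 2 1 / 9 1 3 4 7 6 8 5 2 / 7 5 6 3 2 8 4 1 9 / 8 4 2 9 5 1 6 7 3 / 3 8 5 2 4 7 1 9 6 / 1 6 7 5 8 9 2 3 4 / 4 2 9 6 1 3 7 8 5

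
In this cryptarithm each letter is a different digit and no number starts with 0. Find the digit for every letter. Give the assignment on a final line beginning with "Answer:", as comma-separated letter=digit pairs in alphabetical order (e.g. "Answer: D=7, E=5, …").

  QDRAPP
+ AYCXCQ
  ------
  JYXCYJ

Step 1. [col 1: P + Q ≡ J (mod 10)] no forcing yet in column 1 (carry-in 0); P=6 is free and consistent — try it ⇒ P=6.
Step 2. [col 1: P + Q ≡ J (mod 10)] several values work for Q in column 1 (P + Q ≡ J (mod 10), carry-in 0); try Q=2. So Q=2.
Step 3. [col 1: P + Q ≡ J (mod 10)] in column 1 we have P+Q≡J with carry-in 0; given P=6, Q=2 and digits 2,6 already taken and all letters distinct, that pins J to 8. So J=8.
Step 4. [col 2: P + C ≡ Y (mod 10)] several values work for C in column 2 (P + C ≡ Y (mod 10), carry-in 0); try C=7 ⇒ C=7.
Step 5. [col 2: P + C ≡ Y (mod 10)] from column 2 (P=6, C=7, carry-in 0, digits 2,6,7,8 already taken and all letters distinct): Y must equal 3 ⇒ Y=3.
Step 6. [col 3: A + X ≡ C (mod 10)] no forcing yet in column 3 (carry-in 1); X=1 is free and consistent — try it. So X=1.
Step 7. [col 3: A + X ≡ C (mod 10)] in column 3 we have A+X≡C with carry-in 1; given X=1, C=7 and digits 1,2,3,6,7,8 already taken and all letters distinct, that pins A to 5. So A=5.
Step 8. [col 4: R + C ≡ X (mod 10)] column 4: given C=7, X=1, carry-in 0, and digits 1,2,3,5,6,7,8 already taken and all letters distinct, R+C≡X (mod 10) forces R=4, so R=4.
Step 9. [col 5: D + Y ≡ Y (mod 10)] column 5 reads D+Y+carry(1)=Y with Y=3; with digits 1,2,3,4,5,6,7,8 already taken and all letters distinct, the only value for D is 9. So D=9.

Answer: A=5, C=7, D=9, J=8, P=6, Q=2, R=4, X=1, Y=3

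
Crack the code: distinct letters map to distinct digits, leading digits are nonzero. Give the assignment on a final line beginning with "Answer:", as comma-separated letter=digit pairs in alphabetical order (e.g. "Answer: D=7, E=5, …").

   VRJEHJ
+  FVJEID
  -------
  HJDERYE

Step 1. [col 1: J + D ≡ E (mod 10)] no forcing yet in column 1 (carry-in 0); E=9 is free and consistent — try it. So E=9.
Step 2. [H] the sum has 7 digits but both addends have 6; that extra leading digit H is the final carry, namely 1. So H=1.
Step 3. [col 1: J + D ≡ E (mod 10)] D=5 is one option consistent with column 1 (J + D ≡ E (mod 10), carry-in 0) — take it, so D=5.
Step 4. [col 1: J + D ≡ E (mod 10)] from column 1 (D=5, E=9, carry-in 0, digits 1,5,9 already taken and all letters distinct): J must equal 4 ⇒ J=4.
Step 5. [col 2: H + I ≡ Y (mod 10)] I=2 is one option consistent with column 2 (H + I ≡ Y (mod 10), carry-in 0) — take it. So I=2.
Step 6. [col 2: H + I ≡ Y (mod 10)] in column 2 we have H+I≡Y with carry-in 0; given H=1, I=2 and digits 1,2,4,5,9 already taken and all letters distinct, that pins Y to 3 ⇒ Y=3.
Step 7. [col 3: E + E ≡ R (mod 10)] column 3 reads E+E+carry(0)=R with E=9; with digits 1,2,3,4,5,9 already taken and all letters distinct, the only value for R is 8, so R=8.
Step 8. [col 5: R + V ≡ D (mod 10)] column 5 reads R+V+carry(0)=D with R=8, D=5; with digits 1,2,3,4,5,8,9 already taken and all letters distinct, the only value for V is 7. So V=7.
Step 9. [col 6: V + F ≡ J (mod 10)] in column 6 we have V+F≡J with carry-in 1; given V=7, J=4 and digits 1,2,3,4,5,7,8,9 already taken and all letters distinct, that pins F to 6 ⇒ F=6.

Answer: D=5, E=9, F=6, H=1, I=2, J=4, R=8, V=7, Y=3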